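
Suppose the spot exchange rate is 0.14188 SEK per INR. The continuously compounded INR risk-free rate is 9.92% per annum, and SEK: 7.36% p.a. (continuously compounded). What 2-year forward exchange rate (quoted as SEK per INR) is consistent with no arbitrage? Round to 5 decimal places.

0.13480

T = 2 years.
SEK growth factor: e^(0.0736×2) = 1.1585857.
Growth of 1 INR over T: e^(0.0992×2) = 1.2194501.
Forward (SEK per INR) = 0.14188 × 1.1585857 / 1.2194501 = 0.1347986.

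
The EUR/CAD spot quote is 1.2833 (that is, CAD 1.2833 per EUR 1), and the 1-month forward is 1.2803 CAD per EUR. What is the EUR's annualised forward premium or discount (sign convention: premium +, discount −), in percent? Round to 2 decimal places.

-2.81%

T = 1/12 years.
EUR trades forward at -0.23377% vs spot over the period.
×(1/T) gives -2.81% p.a.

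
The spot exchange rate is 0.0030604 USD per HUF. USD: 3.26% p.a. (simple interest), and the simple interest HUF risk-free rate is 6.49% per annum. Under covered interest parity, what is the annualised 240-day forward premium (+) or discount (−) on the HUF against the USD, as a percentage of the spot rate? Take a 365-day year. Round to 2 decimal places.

T = 240/365 years.
No-arbitrage forward: 0.0030604 × 1.0214356 / 1.042674 = 0.0029980622 USD/HUF.
Annualised premium = (F − S)/S × (1/T) = (0.0029980622 − 0.0030604)/0.0030604 ÷ (240/365) = -3.10%.

-3.10%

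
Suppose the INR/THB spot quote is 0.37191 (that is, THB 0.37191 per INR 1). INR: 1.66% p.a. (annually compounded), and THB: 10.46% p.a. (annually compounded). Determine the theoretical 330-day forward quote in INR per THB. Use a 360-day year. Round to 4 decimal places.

T = 330/360 years.
THB accumulates by (1 + 0.1046)^(330/360) = 1.0954804.
INR accumulates by (1 + 0.0166)^(330/360) = 1.0152062.
So F = 0.37191 × 1.0954804 / 1.0152062 = 0.4013176 (THB/INR).
Invert for INR per THB: 1 / 0.4013176 = 2.4918.

2.4918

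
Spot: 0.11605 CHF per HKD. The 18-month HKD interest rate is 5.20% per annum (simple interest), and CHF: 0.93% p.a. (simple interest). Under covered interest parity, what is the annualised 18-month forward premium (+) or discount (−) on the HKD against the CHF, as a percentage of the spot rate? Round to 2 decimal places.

T = 18/12 years.
CIP forward (CHF per HKD) = 0.11605 × 1.013950/1.078000 = 0.10915482.
(F − S)/S ÷ T = (0.10915482 − 0.11605)/0.11605/(18/12) = -0.039610 → -3.96%.

-3.96%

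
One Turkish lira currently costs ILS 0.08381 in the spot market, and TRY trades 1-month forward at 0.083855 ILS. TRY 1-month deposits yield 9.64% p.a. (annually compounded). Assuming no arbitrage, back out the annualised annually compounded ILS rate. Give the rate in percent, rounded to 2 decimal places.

10.35%

T = 1/12 years.
F/S = 0.083855/0.08381 = 1.0005369 = (growth of ILS) / (growth of TRY).
TRY growth factor: (1 + 0.0964)^(1/12) = 1.0076988.
Hence g_ILS = 1.0082398.
r = 1.0082398^(12/1) − 1 = 0.103484 → 10.35%.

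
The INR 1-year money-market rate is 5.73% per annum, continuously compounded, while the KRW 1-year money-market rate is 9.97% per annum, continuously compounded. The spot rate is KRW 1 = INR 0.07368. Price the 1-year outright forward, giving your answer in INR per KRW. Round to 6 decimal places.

0.070621

T = 1 year.
Growth of 1 INR over T: e^(0.0573×1) = 1.0589735.
Growth of 1 KRW over T: e^(0.0997×1) = 1.1048394.
Forward (INR per KRW) = 0.07368 × 1.0589735 / 1.1048394 = 0.07062128.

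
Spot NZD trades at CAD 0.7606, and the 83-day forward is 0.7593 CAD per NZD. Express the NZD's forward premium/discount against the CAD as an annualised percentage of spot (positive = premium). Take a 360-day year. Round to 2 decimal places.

T = 83/360 years.
(F − S)/S = (0.7593 − 0.7606)/0.7606 = -0.0017092.
Annualise by dividing by T: -0.0017092 / (83/360) = -0.007413 → -0.74%.

-0.74%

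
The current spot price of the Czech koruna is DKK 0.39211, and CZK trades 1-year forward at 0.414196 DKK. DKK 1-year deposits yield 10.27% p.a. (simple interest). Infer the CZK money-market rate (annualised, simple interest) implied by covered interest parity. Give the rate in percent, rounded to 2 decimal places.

4.39%

T = 1 year.
CIP gives F = S · g_DKK/g_CZK, so g_DKK/g_CZK = 0.414196/0.39211 = 1.0563260.
DKK growth factor: 1 + 0.1027×1 = 1.102700.
Hence g_CZK = 1.0439012.
r = (1.0439012 − 1)/1 = 0.043901 → 4.39%.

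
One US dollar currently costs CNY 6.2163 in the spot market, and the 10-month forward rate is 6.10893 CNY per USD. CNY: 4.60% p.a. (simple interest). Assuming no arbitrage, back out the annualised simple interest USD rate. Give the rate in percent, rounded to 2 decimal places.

T = 10/12 years.
By CIP, F/S equals the CNY-to-USD growth ratio: 6.10893/6.2163 = 0.9827277.
CNY growth factor: 1 + 0.0460×10/12 = 1.0383333.
Hence g_USD = 1.0565829.
r = (1.0565829 − 1)/(10/12) = 0.067899 → 6.79%.

6.79%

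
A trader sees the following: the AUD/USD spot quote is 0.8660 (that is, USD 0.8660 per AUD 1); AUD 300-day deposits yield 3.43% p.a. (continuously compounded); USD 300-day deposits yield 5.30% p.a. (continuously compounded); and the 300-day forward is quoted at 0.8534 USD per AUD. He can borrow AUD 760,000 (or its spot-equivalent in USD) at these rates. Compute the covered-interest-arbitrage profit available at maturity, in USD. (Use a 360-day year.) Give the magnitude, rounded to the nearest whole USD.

USD 20,490

T = 300/360 years.
Invest the AUD and cover forward: 760,000 × 1.02899576 × 0.8534 = USD 667,390.19.
Convert at spot and invest in USD: 760,000 × 0.8660 × 1.04515653 = USD 687,880.22.
The quoted forward undervalues AUD, so borrow AUD, convert to USD at spot, deposit the USD at 5.30%, and buy AUD forward at 0.8534 to cover the loan.
The gap between the two covered legs is USD 20,490.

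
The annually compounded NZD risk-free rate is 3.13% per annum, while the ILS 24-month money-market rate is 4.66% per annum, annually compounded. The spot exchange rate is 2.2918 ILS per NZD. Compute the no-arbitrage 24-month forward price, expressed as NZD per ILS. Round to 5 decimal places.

T = 2 years.
ILS growth factor: (1 + 0.0466)^2 = 1.0953716.
NZD accumulates by (1 + 0.0313)^2 = 1.0635797.
So F = 2.2918 × 1.0953716 / 1.0635797 = 2.360305 (ILS/NZD).
Quoted the other way: 1/2.360305 = 0.42367 NZD per ILS.

0.42367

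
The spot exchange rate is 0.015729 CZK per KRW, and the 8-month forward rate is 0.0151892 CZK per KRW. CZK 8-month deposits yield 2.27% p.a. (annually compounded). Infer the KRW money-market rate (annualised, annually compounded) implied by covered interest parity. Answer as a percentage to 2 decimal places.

7.77%

T = 8/12 years.
By CIP, F/S equals the CZK-to-KRW growth ratio: 0.0151892/0.015729 = 0.9656812.
The CZK side grows by (1 + 0.0227)^(8/12) = 1.0150766.
Hence g_KRW = 1.0511508.
Annualise: 1.0511508^(12/8) − 1 = 0.077699 = 7.77%.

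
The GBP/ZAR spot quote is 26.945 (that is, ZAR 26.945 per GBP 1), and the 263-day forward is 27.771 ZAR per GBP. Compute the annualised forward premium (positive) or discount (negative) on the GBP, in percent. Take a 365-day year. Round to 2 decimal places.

T = 263/365 years.
Period premium: (27.771 − 26.945)/26.945 = 0.0306550.
Annualise by dividing by T: 0.0306550 / (263/365) = 0.042544 → 4.25%.

+4.25%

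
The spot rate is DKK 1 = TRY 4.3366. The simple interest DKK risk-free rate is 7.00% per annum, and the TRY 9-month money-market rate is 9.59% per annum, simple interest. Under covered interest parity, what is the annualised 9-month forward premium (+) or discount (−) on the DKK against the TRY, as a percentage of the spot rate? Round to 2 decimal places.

+2.46%

T = 9/12 years.
No-arbitrage forward: 4.3366 × 1.071925 / 1.052500 = 4.4166365 TRY/DKK.
(F − S)/S ÷ T = (4.4166365 − 4.3366)/4.3366/(9/12) = 0.024608 → 2.46%.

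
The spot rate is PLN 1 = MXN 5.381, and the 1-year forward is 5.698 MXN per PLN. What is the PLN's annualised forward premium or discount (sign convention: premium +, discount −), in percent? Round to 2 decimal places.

T = 1 year.
PLN trades forward at +5.89110% vs spot over the period.
Annualise by dividing by T: 0.0589110 / 1 = 0.058911 → 5.89%.

+5.89%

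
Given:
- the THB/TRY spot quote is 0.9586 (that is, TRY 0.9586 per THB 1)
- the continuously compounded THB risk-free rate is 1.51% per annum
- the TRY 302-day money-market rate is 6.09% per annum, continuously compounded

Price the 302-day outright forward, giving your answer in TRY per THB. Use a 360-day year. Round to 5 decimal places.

0.99615

T = 302/360 years.
TRY growth factor: e^(0.0609×302/360) = 1.0524159.
THB accumulates by e^(0.0151×302/360) = 1.0127478.
Forward (TRY per THB) = 0.9586 × 1.0524159 / 1.0127478 = 0.9961472.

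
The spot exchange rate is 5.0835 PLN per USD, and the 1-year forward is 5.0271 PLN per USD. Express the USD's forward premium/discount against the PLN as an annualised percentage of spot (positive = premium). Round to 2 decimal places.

-1.11%

T = 1 year.
USD trades forward at -1.10947% vs spot over the period.
Annualise by dividing by T: -0.0110947 / 1 = -0.011095 → -1.11%.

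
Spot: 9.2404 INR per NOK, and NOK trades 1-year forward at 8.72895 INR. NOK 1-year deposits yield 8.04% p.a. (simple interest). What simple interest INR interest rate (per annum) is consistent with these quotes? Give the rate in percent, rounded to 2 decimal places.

2.06%

T = 1 year.
CIP gives F = S · g_INR/g_NOK, so g_INR/g_NOK = 8.72895/9.2404 = 0.9446507.
NOK growth factor: 1 + 0.0804×1 = 1.080400.
Hence g_INR = 1.0206006.
(1.0206006 − 1)/T = 0.020601, i.e. 2.06%.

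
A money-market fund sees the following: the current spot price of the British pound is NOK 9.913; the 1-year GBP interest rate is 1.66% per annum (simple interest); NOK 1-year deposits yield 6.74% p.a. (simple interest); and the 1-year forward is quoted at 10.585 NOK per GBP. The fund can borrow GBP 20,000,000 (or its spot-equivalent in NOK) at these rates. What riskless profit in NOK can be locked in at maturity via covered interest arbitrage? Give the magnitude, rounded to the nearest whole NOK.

NOK 3,591,496

T = 1 year.
Keep in GBP, deliver into the forward: 20,000,000·1.016600·10.585 = NOK 215,214,220.00.
Swap to NOK now, deposit: 20,000,000·9.913·1.067400 = NOK 211,622,724.00.
The quoted forward overvalues GBP, so borrow NOK, buy GBP at spot, deposit the GBP at 1.66%, and sell the proceeds forward at 10.585.
Profit = 215,214,220.00 − 211,622,724.00 = NOK 3,591,496.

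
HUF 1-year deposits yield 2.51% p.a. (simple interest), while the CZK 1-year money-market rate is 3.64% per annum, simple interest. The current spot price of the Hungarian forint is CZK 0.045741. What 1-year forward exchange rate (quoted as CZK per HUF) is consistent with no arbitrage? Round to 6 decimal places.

0.046245

T = 1 year.
Growth of 1 CZK over T: 1 + 0.0364×1 = 1.036400.
HUF accumulates by 1 + 0.0251×1 = 1.025100.
Forward (CZK per HUF) = 0.045741 × 1.036400 / 1.025100 = 0.04624522.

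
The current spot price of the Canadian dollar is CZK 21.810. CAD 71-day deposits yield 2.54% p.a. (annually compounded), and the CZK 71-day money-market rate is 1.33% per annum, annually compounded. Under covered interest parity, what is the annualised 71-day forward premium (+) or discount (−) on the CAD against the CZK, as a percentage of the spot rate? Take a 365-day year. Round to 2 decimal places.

-1.19%

T = 71/365 years.
F = S · g_CZK/g_CAD = 21.81 × 1.0025734/1.004891 = 21.759699.
(F − S)/S ÷ T = (21.759699 − 21.81)/21.81/(71/365) = -0.011856 → -1.19%.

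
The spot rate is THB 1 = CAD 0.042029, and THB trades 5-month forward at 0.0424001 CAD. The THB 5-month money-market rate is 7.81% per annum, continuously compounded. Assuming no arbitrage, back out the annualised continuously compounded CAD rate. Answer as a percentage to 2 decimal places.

T = 5/12 years.
CIP gives F = S · g_CAD/g_THB, so g_CAD/g_THB = 0.0424001/0.042029 = 1.0088296.
The THB side grows by e^(0.0781×5/12) = 1.0330769.
Hence g_CAD = 1.0421986.
Take logs: ln 1.0421986 / (5/12) = 0.099198, so 9.92%.

9.92%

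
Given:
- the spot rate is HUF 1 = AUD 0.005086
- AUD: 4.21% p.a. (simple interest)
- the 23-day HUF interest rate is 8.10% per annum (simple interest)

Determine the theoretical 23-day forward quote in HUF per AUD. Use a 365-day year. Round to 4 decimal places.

T = 23/365 years.
Growth of 1 AUD over T: 1 + 0.0421×23/365 = 1.002652877.
HUF accumulates by 1 + 0.0810×23/365 = 1.00510411.
So F = 0.005086 × 1.002652877 / 1.00510411 = 0.00507359634 (AUD/HUF).
Quoted the other way: 1/0.00507359634 = 197.0988 HUF per AUD.

197.0988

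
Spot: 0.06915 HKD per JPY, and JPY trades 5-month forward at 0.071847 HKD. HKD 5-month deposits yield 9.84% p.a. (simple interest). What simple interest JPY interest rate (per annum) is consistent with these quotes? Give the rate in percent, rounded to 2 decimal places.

0.46%

T = 5/12 years.
CIP gives F = S · g_HKD/g_JPY, so g_HKD/g_JPY = 0.071847/0.06915 = 1.0390022.
The HKD side grows by 1 + 0.0984×5/12 = 1.041000.
So the JPY growth factor = 1.0019228.
(1.0019228 − 1)/T = 0.004615, i.e. 0.46%.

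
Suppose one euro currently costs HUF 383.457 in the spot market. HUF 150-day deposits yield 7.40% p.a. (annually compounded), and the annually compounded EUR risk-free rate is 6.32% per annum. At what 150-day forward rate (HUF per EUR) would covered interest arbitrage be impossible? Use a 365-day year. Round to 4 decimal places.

385.0530

T = 150/365 years.
Growth of 1 HUF over T: (1 + 0.0740)^(150/365) = 1.029772964.
Growth of 1 EUR over T: (1 + 0.0632)^(150/365) = 1.025504707.
CIP: F = S · (grow HUF)/(grow EUR) = 383.457 × 1.029772964/1.025504707 = 385.052988 HUF per EUR.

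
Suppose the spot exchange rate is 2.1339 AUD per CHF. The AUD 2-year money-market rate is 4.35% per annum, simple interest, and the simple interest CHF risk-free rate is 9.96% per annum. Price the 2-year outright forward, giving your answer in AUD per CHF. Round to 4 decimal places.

T = 2 years.
AUD growth factor: 1 + 0.0435×2 = 1.087000.
CHF growth factor: 1 + 0.0996×2 = 1.199200.
So F = 2.1339 × 1.087000 / 1.199200 = 1.934247 (AUD/CHF).

1.9342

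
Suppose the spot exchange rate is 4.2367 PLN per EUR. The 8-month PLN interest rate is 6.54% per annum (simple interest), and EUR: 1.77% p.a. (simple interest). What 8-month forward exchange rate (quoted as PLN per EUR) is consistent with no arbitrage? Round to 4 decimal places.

4.3699

T = 8/12 years.
PLN growth factor: 1 + 0.0654×8/12 = 1.043600.
EUR growth factor: 1 + 0.0177×8/12 = 1.011800.
So F = 4.2367 × 1.043600 / 1.011800 = 4.369856 (PLN/EUR).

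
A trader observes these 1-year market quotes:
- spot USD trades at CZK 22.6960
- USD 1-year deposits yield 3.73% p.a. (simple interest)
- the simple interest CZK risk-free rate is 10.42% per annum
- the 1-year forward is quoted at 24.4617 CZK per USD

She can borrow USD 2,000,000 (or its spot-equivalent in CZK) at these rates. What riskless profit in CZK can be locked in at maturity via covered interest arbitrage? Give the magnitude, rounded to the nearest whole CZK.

CZK 626,396

T = 1 year.
Invest the USD and cover forward: 2,000,000 × 1.037300 × 24.4617 = CZK 50,748,242.82.
Convert at spot and invest in CZK: 2,000,000 × 22.6960 × 1.104200 = CZK 50,121,846.40.
The quoted forward overvalues USD, so borrow CZK, buy USD at spot, deposit the USD at 3.73%, and sell the proceeds forward at 24.4617.
The gap between the two covered legs is CZK 626,396.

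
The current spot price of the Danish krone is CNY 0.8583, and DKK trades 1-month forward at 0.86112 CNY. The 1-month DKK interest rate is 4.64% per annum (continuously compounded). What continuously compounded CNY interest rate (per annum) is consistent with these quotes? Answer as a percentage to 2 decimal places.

T = 1/12 years.
CIP gives F = S · g_CNY/g_DKK, so g_CNY/g_DKK = 0.86112/0.8583 = 1.0032856.
The DKK side grows by e^(0.0464×1/12) = 1.0038742.
So the CNY growth factor = 1.0071725.
Take logs: ln 1.0071725 / (1/12) = 0.085763, so 8.58%.

8.58%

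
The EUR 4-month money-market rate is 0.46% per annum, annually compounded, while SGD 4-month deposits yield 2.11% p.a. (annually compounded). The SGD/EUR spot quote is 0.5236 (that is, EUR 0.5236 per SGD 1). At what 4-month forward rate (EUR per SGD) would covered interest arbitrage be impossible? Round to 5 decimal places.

T = 4/12 years.
Growth of 1 EUR over T: (1 + 0.0046)^(4/12) = 1.001531.
SGD growth factor: (1 + 0.0211)^(4/12) = 1.0069844.
So F = 0.5236 × 1.001531 / 1.0069844 = 0.5207644 (EUR/SGD).

0.52076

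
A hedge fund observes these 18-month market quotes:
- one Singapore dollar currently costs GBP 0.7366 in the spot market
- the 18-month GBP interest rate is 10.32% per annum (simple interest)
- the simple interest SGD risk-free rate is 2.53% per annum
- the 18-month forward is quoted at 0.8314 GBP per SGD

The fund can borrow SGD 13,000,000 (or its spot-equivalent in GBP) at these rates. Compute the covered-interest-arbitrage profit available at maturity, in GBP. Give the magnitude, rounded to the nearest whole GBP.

GBP 160,237

T = 18/12 years.
Invest the SGD and cover forward: 13,000,000 × 1.037950 × 0.8314 = GBP 11,218,371.19.
Convert at spot and invest in GBP: 13,000,000 × 0.7366 × 1.154800 = GBP 11,058,133.84.
The quoted forward overvalues SGD, so borrow GBP, buy SGD at spot, deposit the SGD at 2.53%, and sell the proceeds forward at 0.8314.
Profit = 11,218,371.19 − 11,058,133.84 = GBP 160,237.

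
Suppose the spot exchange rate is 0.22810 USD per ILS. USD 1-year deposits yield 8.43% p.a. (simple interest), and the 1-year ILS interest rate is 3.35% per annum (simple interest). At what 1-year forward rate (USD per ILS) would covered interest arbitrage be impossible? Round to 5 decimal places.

0.23931

T = 1 year.
USD accumulates by 1 + 0.0843×1 = 1.084300.
Growth of 1 ILS over T: 1 + 0.0335×1 = 1.033500.
So F = 0.2281 × 1.084300 / 1.033500 = 0.2393119 (USD/ILS).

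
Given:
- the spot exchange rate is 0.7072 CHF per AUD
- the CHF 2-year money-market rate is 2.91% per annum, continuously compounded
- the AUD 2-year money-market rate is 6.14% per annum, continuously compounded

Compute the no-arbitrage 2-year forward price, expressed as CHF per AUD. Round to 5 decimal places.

T = 2 years.
Growth of 1 CHF over T: e^(0.0291×2) = 1.059927.
AUD accumulates by e^(0.0614×2) = 1.1306583.
So F = 0.7072 × 1.059927 / 1.1306583 = 0.6629592 (CHF/AUD).

0.66296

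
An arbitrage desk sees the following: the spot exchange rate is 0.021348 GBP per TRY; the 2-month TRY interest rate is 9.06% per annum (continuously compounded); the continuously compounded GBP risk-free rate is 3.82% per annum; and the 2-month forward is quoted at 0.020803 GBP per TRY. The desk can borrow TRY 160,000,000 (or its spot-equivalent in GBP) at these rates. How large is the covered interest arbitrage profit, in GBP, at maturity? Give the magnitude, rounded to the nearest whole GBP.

T = 2/12 years.
Invest the TRY and cover forward: 160,000,000 × 1.015214581 × 0.020803 = GBP 3,379,121.43.
Convert at spot and invest in GBP: 160,000,000 × 0.021348 × 1.006386977 = GBP 3,437,495.87.
The quoted forward undervalues TRY, so borrow TRY, convert to GBP at spot, deposit the GBP at 3.82%, and buy TRY forward at 0.020803 to cover the loan.
Profit = 3,437,495.87 − 3,379,121.43 = GBP 58,374.

GBP 58,374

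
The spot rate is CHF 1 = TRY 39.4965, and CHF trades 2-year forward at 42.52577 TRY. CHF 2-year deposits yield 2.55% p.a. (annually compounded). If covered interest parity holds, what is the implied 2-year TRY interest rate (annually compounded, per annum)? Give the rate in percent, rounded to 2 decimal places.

6.41%

T = 2 years.
CIP gives F = S · g_TRY/g_CHF, so g_TRY/g_CHF = 42.52577/39.4965 = 1.0766972.
CHF growth factor: (1 + 0.0255)^2 = 1.0516503.
That pins the TRY growth at 1.1323089.
Annualise: 1.1323089^(1/2) − 1 = 0.064100 = 6.41%.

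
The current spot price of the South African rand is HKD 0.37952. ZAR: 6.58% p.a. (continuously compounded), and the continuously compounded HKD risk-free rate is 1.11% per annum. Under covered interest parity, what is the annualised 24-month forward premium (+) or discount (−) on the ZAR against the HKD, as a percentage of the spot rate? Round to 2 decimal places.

T = 2 years.
CIP forward (HKD per ZAR) = 0.37952 × 1.0224483/1.140652 = 0.34019103.
Annualised premium = (F − S)/S × (1/T) = (0.34019103 − 0.37952)/0.37952 ÷ 2 = -5.18%.

-5.18%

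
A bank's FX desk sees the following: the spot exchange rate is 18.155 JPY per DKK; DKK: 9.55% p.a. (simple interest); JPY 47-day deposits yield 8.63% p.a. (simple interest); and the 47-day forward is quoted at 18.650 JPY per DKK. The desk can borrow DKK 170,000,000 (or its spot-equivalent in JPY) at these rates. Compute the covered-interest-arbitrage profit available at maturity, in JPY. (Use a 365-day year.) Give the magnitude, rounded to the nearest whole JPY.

T = 47/365 years.
Keep in DKK, deliver into the forward: 170,000,000·1.012297260274·18.650 = JPY 3,209,488,463.70.
Swap to JPY now, deposit: 170,000,000·18.155·1.01111260274 = JPY 3,120,647,381.47.
The quoted forward overvalues DKK, so borrow JPY, buy DKK at spot, deposit the DKK at 9.55%, and sell the proceeds forward at 18.650.
The gap between the two covered legs is JPY 88,841,082.

JPY 88,841,082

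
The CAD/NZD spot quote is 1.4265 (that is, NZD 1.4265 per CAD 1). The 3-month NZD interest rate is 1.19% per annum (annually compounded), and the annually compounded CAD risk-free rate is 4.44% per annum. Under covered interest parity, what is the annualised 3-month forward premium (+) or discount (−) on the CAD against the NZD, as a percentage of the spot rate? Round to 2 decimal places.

-3.15%

T = 3/12 years.
No-arbitrage forward: 1.4265 × 1.0029618 / 1.0109198 = 1.4152705 NZD/CAD.
(F − S)/S ÷ T = (1.4152705 − 1.4265)/1.4265/(3/12) = -0.031488 → -3.15%.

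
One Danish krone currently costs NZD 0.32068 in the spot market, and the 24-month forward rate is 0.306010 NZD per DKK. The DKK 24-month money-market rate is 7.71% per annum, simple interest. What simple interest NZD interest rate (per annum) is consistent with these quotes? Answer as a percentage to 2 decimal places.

5.07%

T = 2 years.
By CIP, F/S equals the NZD-to-DKK growth ratio: 0.30601/0.32068 = 0.9542535.
The DKK side grows by 1 + 0.0771×2 = 1.154200.
So the NZD growth factor = 1.1013994.
r = (1.1013994 − 1)/2 = 0.050700 → 5.07%.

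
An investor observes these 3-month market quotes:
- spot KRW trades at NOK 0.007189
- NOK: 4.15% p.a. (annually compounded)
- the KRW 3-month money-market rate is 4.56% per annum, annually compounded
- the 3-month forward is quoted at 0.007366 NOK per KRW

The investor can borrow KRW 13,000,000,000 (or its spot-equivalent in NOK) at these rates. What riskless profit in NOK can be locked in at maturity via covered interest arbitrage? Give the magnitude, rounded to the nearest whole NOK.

NOK 2,419,574

T = 3/12 years.
Route A — deposit KRW, sell forward: 13,000,000,000 × 1.0112100882 × 0.007366 = NOK 96,831,455.63.
Route B — convert at spot, deposit NOK: 13,000,000,000 × 0.007189 × 1.0102173396 = NOK 94,411,881.91.
The quoted forward overvalues KRW, so borrow NOK, buy KRW at spot, deposit the KRW at 4.56%, and sell the proceeds forward at 0.007366.
Arbitrage profit = |96,831,455.63 − 94,411,881.91| = NOK 2,419,574.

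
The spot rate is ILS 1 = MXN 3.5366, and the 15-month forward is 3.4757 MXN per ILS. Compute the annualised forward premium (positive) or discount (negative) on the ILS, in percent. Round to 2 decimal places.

-1.38%

T = 15/12 years.
Period premium: (3.4757 − 3.5366)/3.5366 = -0.0172199.
Per annum: -0.0172199 / (15/12) = -0.013776 = -1.38%.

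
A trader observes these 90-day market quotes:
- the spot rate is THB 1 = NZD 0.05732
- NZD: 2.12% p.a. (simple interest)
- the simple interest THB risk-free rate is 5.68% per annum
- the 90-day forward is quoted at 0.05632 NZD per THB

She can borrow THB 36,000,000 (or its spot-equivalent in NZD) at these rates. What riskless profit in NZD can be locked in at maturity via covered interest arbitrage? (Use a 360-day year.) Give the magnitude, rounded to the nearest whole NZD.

T = 90/360 years.
Keep in THB, deliver into the forward: 36,000,000·1.014200·0.05632 = NZD 2,056,310.78.
Swap to NZD now, deposit: 36,000,000·0.05732·1.005300 = NZD 2,074,456.66.
The quoted forward undervalues THB, so borrow THB, convert to NZD at spot, deposit the NZD at 2.12%, and buy THB forward at 0.05632 to cover the loan.
The gap between the two covered legs is NZD 18,146.

NZD 18,146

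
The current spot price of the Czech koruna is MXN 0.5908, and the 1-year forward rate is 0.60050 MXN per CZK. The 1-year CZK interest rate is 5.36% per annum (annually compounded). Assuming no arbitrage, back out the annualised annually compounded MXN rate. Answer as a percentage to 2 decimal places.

7.09%

T = 1 year.
CIP gives F = S · g_MXN/g_CZK, so g_MXN/g_CZK = 0.6005/0.5908 = 1.0164184.
CZK growth factor: (1 + 0.0536)^1 = 1.053600.
Hence g_MXN = 1.0708984.
r = 1.0708984^(1/1) − 1 = 0.070898 → 7.09%.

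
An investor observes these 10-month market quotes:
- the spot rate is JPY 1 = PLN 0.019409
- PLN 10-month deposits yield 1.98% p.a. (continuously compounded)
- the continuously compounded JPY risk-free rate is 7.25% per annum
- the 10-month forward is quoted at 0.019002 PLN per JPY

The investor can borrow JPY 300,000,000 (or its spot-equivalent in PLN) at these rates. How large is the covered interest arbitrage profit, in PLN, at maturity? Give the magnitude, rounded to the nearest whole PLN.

T = 10/12 years.
Keep in JPY, deliver into the forward: 300,000,000·1.062279071·0.019002 = PLN 6,055,628.07.
Swap to PLN now, deposit: 300,000,000·0.019409·1.016636877 = PLN 5,919,571.54.
The quoted forward overvalues JPY, so borrow PLN, buy JPY at spot, deposit the JPY at 7.25%, and sell the proceeds forward at 0.019002.
Profit = 6,055,628.07 − 5,919,571.54 = PLN 136,057.

PLN 136,057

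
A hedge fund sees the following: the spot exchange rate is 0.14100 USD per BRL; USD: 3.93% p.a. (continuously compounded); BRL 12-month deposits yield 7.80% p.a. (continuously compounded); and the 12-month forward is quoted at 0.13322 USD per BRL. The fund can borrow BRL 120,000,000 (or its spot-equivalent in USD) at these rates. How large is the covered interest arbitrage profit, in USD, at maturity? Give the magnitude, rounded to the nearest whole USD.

USD 314,936

T = 1 year.
Route A — deposit BRL, sell forward: 120,000,000 × 1.0811226587 × 0.13322 = USD 17,283,259.27.
Route B — convert at spot, deposit USD: 120,000,000 × 0.14100 × 1.0400824616 = USD 17,598,195.25.
The quoted forward undervalues BRL, so borrow BRL, convert to USD at spot, deposit the USD at 3.93%, and buy BRL forward at 0.13322 to cover the loan.
Arbitrage profit = |17,283,259.27 − 17,598,195.25| = USD 314,936.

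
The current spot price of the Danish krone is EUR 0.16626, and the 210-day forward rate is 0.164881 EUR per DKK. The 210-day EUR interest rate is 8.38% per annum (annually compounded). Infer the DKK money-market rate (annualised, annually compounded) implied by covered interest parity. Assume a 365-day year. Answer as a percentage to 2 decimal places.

9.96%

T = 210/365 years.
CIP gives F = S · g_EUR/g_DKK, so g_EUR/g_DKK = 0.164881/0.16626 = 0.9917058.
The EUR side grows by (1 + 0.0838)^(210/365) = 1.0473883.
That pins the DKK growth at 1.0561482.
r = 1.0561482^(365/210) − 1 = 0.099603 → 9.96%.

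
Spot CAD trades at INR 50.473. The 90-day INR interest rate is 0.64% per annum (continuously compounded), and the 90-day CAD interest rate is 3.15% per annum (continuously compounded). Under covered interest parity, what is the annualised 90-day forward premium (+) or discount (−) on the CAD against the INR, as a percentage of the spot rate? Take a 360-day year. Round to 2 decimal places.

T = 90/360 years.
F = S · g_INR/g_CAD = 50.473 × 1.0016013/1.0079061 = 50.157274.
Annualised premium = (F − S)/S × (1/T) = (50.157274 − 50.473)/50.473 ÷ (90/360) = -2.50%.

-2.50%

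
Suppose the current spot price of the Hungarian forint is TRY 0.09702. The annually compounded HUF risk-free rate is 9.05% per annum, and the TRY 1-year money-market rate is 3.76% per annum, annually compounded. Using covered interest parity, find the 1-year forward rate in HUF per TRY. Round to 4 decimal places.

10.8326

T = 1 year.
TRY growth factor: (1 + 0.0376)^1 = 1.037600.
HUF growth factor: (1 + 0.0905)^1 = 1.090500.
Forward (TRY per HUF) = 0.09702 × 1.037600 / 1.090500 = 0.092313574.
Invert for HUF per TRY: 1 / 0.092313574 = 10.8326.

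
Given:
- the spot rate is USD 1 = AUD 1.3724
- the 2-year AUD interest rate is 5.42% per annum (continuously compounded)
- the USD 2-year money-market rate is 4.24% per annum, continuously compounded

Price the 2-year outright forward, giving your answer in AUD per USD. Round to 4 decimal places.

T = 2 years.
AUD accumulates by e^(0.0542×2) = 1.1144935.
USD growth factor: e^(0.0424×2) = 1.0884993.
CIP: F = S · (grow AUD)/(grow USD) = 1.3724 × 1.1144935/1.0884993 = 1.405174 AUD per USD.

1.4052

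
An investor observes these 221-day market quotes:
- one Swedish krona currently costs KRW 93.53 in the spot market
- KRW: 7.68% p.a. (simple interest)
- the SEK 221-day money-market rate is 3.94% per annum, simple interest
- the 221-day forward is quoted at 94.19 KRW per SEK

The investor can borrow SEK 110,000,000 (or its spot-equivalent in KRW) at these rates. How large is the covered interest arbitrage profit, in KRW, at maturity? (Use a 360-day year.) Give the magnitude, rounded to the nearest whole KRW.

T = 221/360 years.
Invest the SEK and cover forward: 110,000,000 × 1.024187222222 × 94.19 = KRW 10,611,501,390.72.
Convert at spot and invest in KRW: 110,000,000 × 93.53 × 1.047146666667 = KRW 10,773,359,050.67.
The quoted forward undervalues SEK, so borrow SEK, convert to KRW at spot, deposit the KRW at 7.68%, and buy SEK forward at 94.19 to cover the loan.
Profit = 10,773,359,050.67 − 10,611,501,390.72 = KRW 161,857,660.

KRW 161,857,660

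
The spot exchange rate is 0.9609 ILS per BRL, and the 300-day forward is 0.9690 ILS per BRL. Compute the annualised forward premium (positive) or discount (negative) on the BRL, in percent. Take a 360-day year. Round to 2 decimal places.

+1.01%

T = 300/360 years.
BRL trades forward at +0.84296% vs spot over the period.
×(1/T) gives 1.01% p.a.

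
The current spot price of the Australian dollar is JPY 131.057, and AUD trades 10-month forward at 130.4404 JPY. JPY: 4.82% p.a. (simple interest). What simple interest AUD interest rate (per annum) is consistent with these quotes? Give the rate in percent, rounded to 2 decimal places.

5.41%

T = 10/12 years.
F/S = 130.4404/131.057 = 0.9952952 = (growth of JPY) / (growth of AUD).
The JPY side grows by 1 + 0.0482×10/12 = 1.0401667.
That pins the AUD growth at 1.0450836.
r = (1.0450836 − 1)/(10/12) = 0.054100 → 5.41%.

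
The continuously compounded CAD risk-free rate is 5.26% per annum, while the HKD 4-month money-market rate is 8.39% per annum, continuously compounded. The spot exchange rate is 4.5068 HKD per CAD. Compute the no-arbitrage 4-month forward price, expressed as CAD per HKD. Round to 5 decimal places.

T = 4/12 years.
Growth of 1 HKD over T: e^(0.0839×4/12) = 1.0283614.
CAD growth factor: e^(0.0526×4/12) = 1.0176879.
CIP: F = S · (grow HKD)/(grow CAD) = 4.5068 × 1.0283614/1.0176879 = 4.554067 HKD per CAD.
Invert for CAD per HKD: 1 / 4.554067 = 0.21958.

0.21958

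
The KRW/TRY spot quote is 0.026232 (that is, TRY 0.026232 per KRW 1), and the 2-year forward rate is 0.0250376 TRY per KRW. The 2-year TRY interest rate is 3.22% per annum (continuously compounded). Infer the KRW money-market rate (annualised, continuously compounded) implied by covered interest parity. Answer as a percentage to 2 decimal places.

5.55%

T = 2 years.
CIP gives F = S · g_TRY/g_KRW, so g_TRY/g_KRW = 0.0250376/0.026232 = 0.9544678.
The TRY side grows by e^(0.0322×2) = 1.0665189.
So the KRW growth factor = 1.1173964.
Take logs: ln 1.1173964 / 2 = 0.055501, so 5.55%.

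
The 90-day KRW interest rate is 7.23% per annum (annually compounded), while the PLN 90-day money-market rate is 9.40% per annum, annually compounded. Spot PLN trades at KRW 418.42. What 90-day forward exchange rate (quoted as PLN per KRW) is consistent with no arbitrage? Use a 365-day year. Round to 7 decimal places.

T = 90/365 years.
Growth of 1 KRW over T: (1 + 0.0723)^(90/365) = 1.0173614.
PLN accumulates by (1 + 0.0940)^(90/365) = 1.0223997.
CIP: F = S · (grow KRW)/(grow PLN) = 418.42 × 1.0173614/1.0223997 = 416.3581 KRW per PLN.
Invert for PLN per KRW: 1 / 416.3581 = 0.0024018.

0.0024018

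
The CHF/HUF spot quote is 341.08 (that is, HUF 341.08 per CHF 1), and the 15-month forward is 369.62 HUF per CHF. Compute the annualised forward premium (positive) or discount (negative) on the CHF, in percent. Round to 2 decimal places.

T = 15/12 years.
(F − S)/S = (369.62 − 341.08)/341.08 = 0.0836754.
×(1/T) gives 6.69% p.a.

+6.69%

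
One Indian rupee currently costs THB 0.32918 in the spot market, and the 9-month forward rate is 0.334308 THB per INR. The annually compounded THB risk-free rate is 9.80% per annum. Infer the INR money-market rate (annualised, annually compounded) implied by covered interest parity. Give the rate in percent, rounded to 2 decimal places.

7.56%

T = 9/12 years.
CIP gives F = S · g_THB/g_INR, so g_THB/g_INR = 0.334308/0.32918 = 1.0155781.
THB growth factor: (1 + 0.0980)^(9/12) = 1.0726345.
Hence g_INR = 1.0561812.
r = 1.0561812^(12/9) − 1 = 0.075601 → 7.56%.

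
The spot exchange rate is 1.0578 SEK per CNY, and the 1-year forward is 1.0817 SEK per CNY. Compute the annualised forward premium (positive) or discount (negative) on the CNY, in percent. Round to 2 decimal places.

+2.26%

T = 1 year.
(F − S)/S = (1.0817 − 1.0578)/1.0578 = 0.0225941.
×(1/T) gives 2.26% p.a.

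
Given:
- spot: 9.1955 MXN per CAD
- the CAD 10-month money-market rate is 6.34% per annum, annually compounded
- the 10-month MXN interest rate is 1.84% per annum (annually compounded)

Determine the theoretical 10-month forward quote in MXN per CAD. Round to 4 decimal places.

T = 10/12 years.
MXN growth factor: (1 + 0.0184)^(10/12) = 1.015310.
CAD growth factor: (1 + 0.0634)^(10/12) = 1.0525609.
CIP: F = S · (grow MXN)/(grow CAD) = 9.1955 × 1.015310/1.0525609 = 8.870065 MXN per CAD.

8.8701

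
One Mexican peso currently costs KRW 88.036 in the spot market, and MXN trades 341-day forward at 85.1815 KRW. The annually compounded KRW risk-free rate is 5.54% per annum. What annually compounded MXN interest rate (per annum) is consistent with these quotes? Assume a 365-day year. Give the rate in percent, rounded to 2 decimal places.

T = 341/365 years.
CIP gives F = S · g_KRW/g_MXN, so g_KRW/g_MXN = 85.1815/88.036 = 0.9675758.
The KRW side grows by (1 + 0.0554)^(341/365) = 1.0516648.
Hence g_MXN = 1.0869069.
Annualise: 1.0869069^(365/341) − 1 = 0.093301 = 9.33%.

9.33%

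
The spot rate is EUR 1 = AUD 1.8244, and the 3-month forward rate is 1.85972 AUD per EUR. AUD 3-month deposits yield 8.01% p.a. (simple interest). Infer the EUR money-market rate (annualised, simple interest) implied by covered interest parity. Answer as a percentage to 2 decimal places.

T = 3/12 years.
F/S = 1.85972/1.8244 = 1.0193598 = (growth of AUD) / (growth of EUR).
The AUD side grows by 1 + 0.0801×3/12 = 1.020025.
So the EUR growth factor = 1.0006526.
(1.0006526 − 1)/T = 0.002610, i.e. 0.26%.

0.26%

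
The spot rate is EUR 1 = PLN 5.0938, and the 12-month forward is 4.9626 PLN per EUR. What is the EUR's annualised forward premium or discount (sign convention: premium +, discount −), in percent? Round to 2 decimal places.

T = 1 year.
(F − S)/S = (4.9626 − 5.0938)/5.0938 = -0.0257568.
×(1/T) gives -2.58% p.a.

-2.58%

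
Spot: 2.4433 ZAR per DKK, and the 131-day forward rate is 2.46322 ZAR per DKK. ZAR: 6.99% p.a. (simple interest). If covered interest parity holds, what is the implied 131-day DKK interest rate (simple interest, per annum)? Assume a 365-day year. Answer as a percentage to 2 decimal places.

T = 131/365 years.
CIP gives F = S · g_ZAR/g_DKK, so g_ZAR/g_DKK = 2.46322/2.4433 = 1.0081529.
The ZAR side grows by 1 + 0.0699×131/365 = 1.0250874.
Hence g_DKK = 1.0167976.
(1.0167976 − 1)/T = 0.046802, i.e. 4.68%.

4.68%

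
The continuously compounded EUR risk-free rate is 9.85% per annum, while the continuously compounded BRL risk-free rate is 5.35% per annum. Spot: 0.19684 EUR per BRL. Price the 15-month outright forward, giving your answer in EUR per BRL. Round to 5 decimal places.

0.20823

T = 15/12 years.
EUR accumulates by e^(0.0985×15/12) = 1.1310258.
BRL accumulates by e^(0.0535×15/12) = 1.0691618.
Forward (EUR per BRL) = 0.19684 × 1.1310258 / 1.0691618 = 0.2082296.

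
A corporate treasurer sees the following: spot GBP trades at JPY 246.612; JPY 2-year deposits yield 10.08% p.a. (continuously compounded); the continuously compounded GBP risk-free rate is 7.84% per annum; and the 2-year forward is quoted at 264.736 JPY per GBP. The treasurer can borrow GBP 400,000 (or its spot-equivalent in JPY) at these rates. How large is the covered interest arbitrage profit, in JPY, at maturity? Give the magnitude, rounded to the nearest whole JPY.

JPY 3,193,246

T = 2 years.
Keep in GBP, deliver into the forward: 400,000·1.16976163818·264.736 = JPY 123,871,206.82.
Swap to JPY now, deposit: 400,000·246.612·1.2233585668 = JPY 120,677,961.15.
The quoted forward overvalues GBP, so borrow JPY, buy GBP at spot, deposit the GBP at 7.84%, and sell the proceeds forward at 264.736.
Profit = 123,871,206.82 − 120,677,961.15 = JPY 3,193,246.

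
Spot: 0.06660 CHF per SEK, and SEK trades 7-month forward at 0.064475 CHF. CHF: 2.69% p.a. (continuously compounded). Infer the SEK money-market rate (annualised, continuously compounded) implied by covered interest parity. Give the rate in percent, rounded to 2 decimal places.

T = 7/12 years.
CIP gives F = S · g_CHF/g_SEK, so g_CHF/g_SEK = 0.064475/0.0666 = 0.9680931.
CHF growth factor: e^(0.0269×7/12) = 1.0158154.
So the SEK growth factor = 1.0492952.
r = ln(1.0492952)/(7/12) = 0.082489 → 8.25%.

8.25%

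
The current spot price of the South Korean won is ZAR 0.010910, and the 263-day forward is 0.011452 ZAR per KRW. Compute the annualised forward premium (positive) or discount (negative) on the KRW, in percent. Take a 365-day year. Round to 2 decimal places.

+6.89%

T = 263/365 years.
KRW trades forward at +4.96792% vs spot over the period.
×(1/T) gives 6.89% p.a.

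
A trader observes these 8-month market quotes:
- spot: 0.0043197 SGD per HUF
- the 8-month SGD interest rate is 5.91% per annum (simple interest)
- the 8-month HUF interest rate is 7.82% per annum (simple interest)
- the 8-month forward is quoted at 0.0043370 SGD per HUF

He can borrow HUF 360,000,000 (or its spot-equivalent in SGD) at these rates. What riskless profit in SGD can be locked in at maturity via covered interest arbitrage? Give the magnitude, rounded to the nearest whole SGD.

SGD 26,354

T = 8/12 years.
Invest the HUF and cover forward: 360,000,000 × 1.052133333 × 0.0043370 = SGD 1,642,716.82.
Convert at spot and invest in SGD: 360,000,000 × 0.0043197 × 1.039400 = SGD 1,616,362.62.
The quoted forward overvalues HUF, so borrow SGD, buy HUF at spot, deposit the HUF at 7.82%, and sell the proceeds forward at 0.0043370.
Arbitrage profit = |1,642,716.82 − 1,616,362.62| = SGD 26,354.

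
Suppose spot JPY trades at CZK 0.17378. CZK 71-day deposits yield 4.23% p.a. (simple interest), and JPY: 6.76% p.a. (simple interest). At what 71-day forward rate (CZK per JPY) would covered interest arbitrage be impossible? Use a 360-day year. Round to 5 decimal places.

0.17292

T = 71/360 years.
Growth of 1 CZK over T: 1 + 0.0423×71/360 = 1.0083425.
Growth of 1 JPY over T: 1 + 0.0676×71/360 = 1.0133322.
CIP: F = S · (grow CZK)/(grow JPY) = 0.17378 × 1.0083425/1.0133322 = 0.1729243 CZK per JPY.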